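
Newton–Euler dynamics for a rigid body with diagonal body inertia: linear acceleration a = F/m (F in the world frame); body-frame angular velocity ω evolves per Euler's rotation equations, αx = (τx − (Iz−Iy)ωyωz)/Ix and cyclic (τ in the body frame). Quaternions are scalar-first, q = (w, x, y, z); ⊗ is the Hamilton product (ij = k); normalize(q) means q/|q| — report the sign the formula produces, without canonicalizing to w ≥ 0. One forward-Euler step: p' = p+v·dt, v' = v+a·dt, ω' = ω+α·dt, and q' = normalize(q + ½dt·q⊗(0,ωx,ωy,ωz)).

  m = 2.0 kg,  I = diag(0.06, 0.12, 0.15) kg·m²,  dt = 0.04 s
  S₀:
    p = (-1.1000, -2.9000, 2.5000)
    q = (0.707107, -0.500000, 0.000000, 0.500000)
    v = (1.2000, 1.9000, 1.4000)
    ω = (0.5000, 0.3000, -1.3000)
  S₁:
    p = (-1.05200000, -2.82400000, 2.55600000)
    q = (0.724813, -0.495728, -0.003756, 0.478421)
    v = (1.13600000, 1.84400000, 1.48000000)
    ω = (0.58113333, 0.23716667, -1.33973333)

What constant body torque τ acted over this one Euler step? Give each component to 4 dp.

τ = (0.1100, -0.1300, -0.1400)

rate change Δω = (0.08113333, -0.06283333, -0.03973333)
gyro term ω₀×Iω₀ = (-0.0117, 0.0585, 0.0090)
τ = I·(Δω/dt) + ω₀×(Iω₀) = (0.1100, -0.1300, -0.1400)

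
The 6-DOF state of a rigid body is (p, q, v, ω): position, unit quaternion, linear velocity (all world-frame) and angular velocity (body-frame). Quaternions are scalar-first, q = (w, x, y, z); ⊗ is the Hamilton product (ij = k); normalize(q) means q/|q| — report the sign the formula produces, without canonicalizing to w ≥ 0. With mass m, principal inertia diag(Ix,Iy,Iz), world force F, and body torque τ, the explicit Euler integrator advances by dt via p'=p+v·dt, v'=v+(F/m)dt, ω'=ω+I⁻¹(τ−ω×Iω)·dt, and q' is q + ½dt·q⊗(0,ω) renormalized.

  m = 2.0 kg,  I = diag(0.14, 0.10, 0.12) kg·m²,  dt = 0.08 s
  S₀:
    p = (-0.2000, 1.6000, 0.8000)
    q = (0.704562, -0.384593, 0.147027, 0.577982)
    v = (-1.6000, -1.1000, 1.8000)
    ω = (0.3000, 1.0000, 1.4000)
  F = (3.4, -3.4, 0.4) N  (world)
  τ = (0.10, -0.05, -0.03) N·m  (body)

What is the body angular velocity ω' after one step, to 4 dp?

ω' = (0.3411, 0.9533, 1.3880)

precession coupling ω×(Iω) = (0.0280, 0.0084, -0.0120)
α = I⁻¹(τ − ω×Iω) = (0.5143, -0.5840, -0.1500)
new body rate ω' = (0.3411, 0.9533, 1.3880)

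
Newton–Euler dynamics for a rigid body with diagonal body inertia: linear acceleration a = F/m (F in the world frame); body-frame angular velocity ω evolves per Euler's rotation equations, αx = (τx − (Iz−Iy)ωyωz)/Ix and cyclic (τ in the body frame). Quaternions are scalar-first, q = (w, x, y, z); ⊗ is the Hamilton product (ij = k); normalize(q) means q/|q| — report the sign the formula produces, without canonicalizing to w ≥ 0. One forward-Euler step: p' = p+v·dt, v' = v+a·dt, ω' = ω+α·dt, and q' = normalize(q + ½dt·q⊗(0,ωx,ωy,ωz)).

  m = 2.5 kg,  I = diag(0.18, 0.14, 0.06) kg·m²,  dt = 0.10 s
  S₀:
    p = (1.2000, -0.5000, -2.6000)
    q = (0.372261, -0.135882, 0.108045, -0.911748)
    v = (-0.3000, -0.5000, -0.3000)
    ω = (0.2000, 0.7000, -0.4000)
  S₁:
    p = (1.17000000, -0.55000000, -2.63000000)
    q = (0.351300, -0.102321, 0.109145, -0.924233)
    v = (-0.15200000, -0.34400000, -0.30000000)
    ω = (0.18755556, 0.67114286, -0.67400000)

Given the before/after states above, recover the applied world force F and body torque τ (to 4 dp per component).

velocity change Δv = (0.14800000, 0.15600000, 0.00000000)
m·(v₁−v₀)/dt = (3.7000, 3.9000, 0.0000)
ω₁ − ω₀ = (-0.01244444, -0.02885714, -0.27400000)
precession coupling = (0.0224, -0.0096, -0.0056)
applied torque τ = (0.0000, -0.0500, -0.1700)

F = (3.7000, 3.9000, 0.0000)
τ = (0.0000, -0.0500, -0.1700)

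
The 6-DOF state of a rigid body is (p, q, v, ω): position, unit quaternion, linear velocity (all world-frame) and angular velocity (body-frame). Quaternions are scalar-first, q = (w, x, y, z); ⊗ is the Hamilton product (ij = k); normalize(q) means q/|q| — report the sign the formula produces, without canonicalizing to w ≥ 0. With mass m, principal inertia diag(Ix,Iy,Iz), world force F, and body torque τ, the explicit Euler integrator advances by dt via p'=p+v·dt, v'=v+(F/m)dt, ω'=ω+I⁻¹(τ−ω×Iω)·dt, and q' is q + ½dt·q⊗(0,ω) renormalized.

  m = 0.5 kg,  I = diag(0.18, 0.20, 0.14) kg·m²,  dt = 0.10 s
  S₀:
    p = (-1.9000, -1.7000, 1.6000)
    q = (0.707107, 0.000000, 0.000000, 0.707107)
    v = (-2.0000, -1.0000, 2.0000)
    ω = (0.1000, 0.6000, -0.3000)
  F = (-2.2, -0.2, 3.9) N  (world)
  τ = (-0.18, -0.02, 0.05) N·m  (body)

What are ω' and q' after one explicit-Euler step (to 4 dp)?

α = I⁻¹(τ − ω×Iω) = (-1.0600, -0.0940, 0.3486)
ω' = ω + α·dt = (-0.0060, 0.5906, -0.2651)
Hamilton product q⊗(0,ω) = (0.2121321, -0.3535535, 0.4949749, -0.2121321)
updated quaternion q' = (0.7173, -0.0177, 0.0247, 0.6961)

ω' = (-0.0060, 0.5906, -0.2651)
q' = (0.7173, -0.0177, 0.0247, 0.6961)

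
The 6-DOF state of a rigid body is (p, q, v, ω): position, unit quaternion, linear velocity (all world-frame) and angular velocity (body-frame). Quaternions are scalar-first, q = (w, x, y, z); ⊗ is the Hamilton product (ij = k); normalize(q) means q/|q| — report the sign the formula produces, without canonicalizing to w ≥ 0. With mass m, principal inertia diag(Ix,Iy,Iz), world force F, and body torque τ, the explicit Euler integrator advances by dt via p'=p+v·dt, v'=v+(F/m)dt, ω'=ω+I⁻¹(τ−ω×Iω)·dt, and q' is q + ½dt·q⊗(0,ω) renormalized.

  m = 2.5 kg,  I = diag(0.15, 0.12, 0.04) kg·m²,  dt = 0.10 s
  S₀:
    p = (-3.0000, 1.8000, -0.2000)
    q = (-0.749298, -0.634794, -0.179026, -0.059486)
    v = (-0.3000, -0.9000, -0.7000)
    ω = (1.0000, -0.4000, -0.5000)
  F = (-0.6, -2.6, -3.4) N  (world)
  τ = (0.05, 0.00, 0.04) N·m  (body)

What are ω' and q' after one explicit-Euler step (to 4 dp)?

gyro term ω×Iω = (-0.0160, -0.0550, 0.0120)
angular accel α = (0.4400, 0.4583, 0.7000)
ω + α·dt = (1.0440, -0.3542, -0.4300)
q⊗(0,ω) = (0.5334406, -0.6835794, -0.0771638, 0.8075926)
updated quaternion q' = (-0.7214, -0.6678, -0.1826, -0.0191)

ω' = (1.0440, -0.3542, -0.4300)
q' = (-0.7214, -0.6678, -0.1826, -0.0191)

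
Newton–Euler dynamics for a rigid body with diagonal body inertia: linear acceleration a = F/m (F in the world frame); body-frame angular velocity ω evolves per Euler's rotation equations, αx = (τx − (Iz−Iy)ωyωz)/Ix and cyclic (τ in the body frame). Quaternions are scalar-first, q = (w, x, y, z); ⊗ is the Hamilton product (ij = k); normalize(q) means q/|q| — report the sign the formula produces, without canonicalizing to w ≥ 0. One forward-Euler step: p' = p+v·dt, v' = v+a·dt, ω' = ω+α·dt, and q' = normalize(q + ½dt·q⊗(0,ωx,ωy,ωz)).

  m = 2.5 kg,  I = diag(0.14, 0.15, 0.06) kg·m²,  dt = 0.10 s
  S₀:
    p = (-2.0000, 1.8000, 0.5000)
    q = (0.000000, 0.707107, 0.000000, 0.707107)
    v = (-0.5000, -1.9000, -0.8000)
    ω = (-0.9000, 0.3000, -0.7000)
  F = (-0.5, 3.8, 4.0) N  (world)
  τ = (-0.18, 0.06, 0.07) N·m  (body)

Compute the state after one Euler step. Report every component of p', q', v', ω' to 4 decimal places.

p' = (-2.0500, 1.6100, 0.4200)
q' = (0.0565, 0.6953, -0.0071, 0.7165)
v' = (-0.5200, -1.7480, -0.6400)
ω' = (-1.0421, 0.3064, -0.5788)

a = F/m = (-0.2000, 1.5200, 1.6000)
new position p' = (-2.0500, 1.6100, 0.4200)
new velocity v' = (-0.5200, -1.7480, -0.6400)
ω×(Iω) gyroscopic = (0.0189, 0.0504, -0.0027)
angular accel α = (-1.4207, 0.0640, 1.2117)
ω + α·dt = (-1.0421, 0.3064, -0.5788)
Hamilton product q⊗(0,ω) = (1.1313712, -0.2121321, -0.1414214, 0.2121321)
updated quaternion q' = (0.0565, 0.6953, -0.0071, 0.7165)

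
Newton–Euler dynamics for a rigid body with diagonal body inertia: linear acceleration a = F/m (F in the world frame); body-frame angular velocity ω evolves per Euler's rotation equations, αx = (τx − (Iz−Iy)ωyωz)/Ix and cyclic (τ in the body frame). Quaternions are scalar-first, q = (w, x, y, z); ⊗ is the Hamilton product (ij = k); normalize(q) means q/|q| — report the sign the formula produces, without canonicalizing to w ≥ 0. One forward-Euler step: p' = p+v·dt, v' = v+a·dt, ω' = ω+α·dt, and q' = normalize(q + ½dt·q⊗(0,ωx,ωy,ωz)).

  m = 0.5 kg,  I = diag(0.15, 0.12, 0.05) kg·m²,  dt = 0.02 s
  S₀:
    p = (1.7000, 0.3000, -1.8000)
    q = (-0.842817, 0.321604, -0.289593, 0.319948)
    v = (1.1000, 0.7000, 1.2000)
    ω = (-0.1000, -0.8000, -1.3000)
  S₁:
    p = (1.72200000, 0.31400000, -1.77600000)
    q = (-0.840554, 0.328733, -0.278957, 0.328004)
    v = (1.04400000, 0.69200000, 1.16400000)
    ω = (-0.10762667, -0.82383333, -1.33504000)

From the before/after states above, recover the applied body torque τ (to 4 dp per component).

τ = (-0.1300, -0.1300, -0.0900)

ω₁ − ω₀ = (-0.00762667, -0.02383333, -0.03504000)
τ = I·(Δω/dt) + ω₀×(Iω₀) = (-0.1300, -0.1300, -0.0900)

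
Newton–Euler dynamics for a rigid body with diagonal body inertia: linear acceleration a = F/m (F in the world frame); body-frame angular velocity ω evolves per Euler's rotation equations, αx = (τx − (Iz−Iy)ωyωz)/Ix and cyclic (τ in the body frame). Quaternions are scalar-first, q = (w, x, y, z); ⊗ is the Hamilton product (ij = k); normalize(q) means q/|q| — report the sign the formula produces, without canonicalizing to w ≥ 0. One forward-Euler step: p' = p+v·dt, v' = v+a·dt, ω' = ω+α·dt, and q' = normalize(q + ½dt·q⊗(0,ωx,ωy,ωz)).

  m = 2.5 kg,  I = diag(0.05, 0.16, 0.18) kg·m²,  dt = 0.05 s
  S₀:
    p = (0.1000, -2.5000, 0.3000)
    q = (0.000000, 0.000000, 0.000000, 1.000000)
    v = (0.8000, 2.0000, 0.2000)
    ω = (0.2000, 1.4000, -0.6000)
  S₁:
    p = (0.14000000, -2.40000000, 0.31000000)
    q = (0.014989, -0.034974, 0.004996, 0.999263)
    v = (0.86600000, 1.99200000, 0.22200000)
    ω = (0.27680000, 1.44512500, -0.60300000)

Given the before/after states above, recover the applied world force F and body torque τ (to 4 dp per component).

F = (3.3000, -0.4000, 1.1000)
τ = (0.0600, 0.1600, 0.0200)

velocity change Δv = (0.06600000, -0.00800000, 0.02200000)
m·(v₁−v₀)/dt = (3.3000, -0.4000, 1.1000)
rate change Δω = (0.07680000, 0.04512500, -0.00300000)
precession coupling = (-0.0168, 0.0156, 0.0308)
τ = I·(Δω/dt) + ω₀×(Iω₀) = (0.0600, 0.1600, 0.0200)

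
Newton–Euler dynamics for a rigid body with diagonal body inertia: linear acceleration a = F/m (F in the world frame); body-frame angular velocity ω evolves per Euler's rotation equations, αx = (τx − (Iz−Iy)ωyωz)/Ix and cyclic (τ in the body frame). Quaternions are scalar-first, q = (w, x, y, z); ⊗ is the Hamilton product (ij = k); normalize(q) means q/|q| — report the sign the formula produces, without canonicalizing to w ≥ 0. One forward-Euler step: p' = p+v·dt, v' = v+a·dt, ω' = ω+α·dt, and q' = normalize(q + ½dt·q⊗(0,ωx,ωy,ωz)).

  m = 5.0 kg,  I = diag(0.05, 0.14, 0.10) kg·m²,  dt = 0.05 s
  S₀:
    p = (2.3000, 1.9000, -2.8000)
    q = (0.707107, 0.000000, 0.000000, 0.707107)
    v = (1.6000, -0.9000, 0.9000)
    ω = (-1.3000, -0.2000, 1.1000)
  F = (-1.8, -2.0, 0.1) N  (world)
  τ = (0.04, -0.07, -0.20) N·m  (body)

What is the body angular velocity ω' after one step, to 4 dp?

(τ − ω×Iω)/I = (0.6240, -1.0107, -2.2340)
new body rate ω' = (-1.2688, -0.2505, 0.9883)

ω' = (-1.2688, -0.2505, 0.9883)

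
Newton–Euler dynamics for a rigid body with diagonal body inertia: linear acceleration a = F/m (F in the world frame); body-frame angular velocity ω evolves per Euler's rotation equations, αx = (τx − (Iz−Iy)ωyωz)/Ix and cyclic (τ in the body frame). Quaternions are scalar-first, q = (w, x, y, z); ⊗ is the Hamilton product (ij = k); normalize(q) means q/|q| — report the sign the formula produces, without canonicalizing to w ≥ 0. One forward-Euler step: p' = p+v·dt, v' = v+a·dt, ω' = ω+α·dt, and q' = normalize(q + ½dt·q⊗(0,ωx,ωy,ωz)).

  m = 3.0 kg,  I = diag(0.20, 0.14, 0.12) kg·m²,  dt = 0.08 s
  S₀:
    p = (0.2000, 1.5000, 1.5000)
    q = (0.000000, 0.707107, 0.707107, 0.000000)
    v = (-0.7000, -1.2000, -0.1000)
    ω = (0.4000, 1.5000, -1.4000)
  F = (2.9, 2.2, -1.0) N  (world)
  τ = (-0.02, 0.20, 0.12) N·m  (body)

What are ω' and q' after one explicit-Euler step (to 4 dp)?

ω' = (0.3752, 1.6399, -1.2960)
q' = (-0.0536, 0.6652, 0.7441, 0.0310)

precession coupling ω×(Iω) = (0.0420, -0.0448, -0.0360)
(τ − ω×Iω)/I = (-0.3100, 1.7486, 1.3000)
new body rate ω' = (0.3752, 1.6399, -1.2960)
Hamilton product q⊗(0,ω) = (-1.3435033, -0.9899498, 0.9899498, 0.7778177)
q' = normalize(q + ½dt·q⊗(0,ω)) = (-0.0536, 0.6652, 0.7441, 0.0310)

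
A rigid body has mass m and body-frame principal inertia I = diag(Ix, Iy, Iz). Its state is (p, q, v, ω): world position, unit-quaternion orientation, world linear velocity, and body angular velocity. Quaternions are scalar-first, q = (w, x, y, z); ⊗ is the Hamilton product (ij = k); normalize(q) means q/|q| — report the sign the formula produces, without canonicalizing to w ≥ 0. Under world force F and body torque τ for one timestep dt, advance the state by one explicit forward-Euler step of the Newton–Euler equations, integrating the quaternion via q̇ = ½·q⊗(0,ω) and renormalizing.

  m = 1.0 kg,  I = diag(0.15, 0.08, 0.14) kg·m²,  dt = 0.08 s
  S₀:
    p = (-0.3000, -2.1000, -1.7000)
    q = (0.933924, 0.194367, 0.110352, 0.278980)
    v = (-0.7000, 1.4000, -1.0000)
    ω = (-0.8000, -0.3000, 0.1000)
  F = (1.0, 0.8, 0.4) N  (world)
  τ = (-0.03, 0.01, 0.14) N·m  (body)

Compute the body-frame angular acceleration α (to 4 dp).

ω×(Iω) gyroscopic = (-0.0018, -0.0008, -0.0168)
α = I⁻¹(τ − ω×Iω) = (-0.1880, 0.1350, 1.1200)

α = (-0.1880, 0.1350, 1.1200)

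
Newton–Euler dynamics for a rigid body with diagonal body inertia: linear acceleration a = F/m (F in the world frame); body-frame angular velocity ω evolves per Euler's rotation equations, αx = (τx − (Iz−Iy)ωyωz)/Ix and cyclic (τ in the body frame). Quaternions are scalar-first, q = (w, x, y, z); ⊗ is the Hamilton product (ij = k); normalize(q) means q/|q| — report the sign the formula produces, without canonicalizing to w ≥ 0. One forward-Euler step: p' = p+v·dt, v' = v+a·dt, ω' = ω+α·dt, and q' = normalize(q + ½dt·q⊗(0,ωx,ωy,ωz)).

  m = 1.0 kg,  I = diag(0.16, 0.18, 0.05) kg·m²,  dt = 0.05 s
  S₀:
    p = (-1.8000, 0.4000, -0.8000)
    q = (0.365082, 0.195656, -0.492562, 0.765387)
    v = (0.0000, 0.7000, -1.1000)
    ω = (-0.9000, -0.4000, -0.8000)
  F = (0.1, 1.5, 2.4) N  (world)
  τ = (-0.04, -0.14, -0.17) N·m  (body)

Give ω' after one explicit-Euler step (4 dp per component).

ω' = (-0.8995, -0.4609, -0.9772)

gyro term ω×Iω = (-0.0416, 0.0792, 0.0072)
α = I⁻¹(τ − ω×Iω) = (0.0100, -1.2178, -3.5440)
new body rate ω' = (-0.8995, -0.4609, -0.9772)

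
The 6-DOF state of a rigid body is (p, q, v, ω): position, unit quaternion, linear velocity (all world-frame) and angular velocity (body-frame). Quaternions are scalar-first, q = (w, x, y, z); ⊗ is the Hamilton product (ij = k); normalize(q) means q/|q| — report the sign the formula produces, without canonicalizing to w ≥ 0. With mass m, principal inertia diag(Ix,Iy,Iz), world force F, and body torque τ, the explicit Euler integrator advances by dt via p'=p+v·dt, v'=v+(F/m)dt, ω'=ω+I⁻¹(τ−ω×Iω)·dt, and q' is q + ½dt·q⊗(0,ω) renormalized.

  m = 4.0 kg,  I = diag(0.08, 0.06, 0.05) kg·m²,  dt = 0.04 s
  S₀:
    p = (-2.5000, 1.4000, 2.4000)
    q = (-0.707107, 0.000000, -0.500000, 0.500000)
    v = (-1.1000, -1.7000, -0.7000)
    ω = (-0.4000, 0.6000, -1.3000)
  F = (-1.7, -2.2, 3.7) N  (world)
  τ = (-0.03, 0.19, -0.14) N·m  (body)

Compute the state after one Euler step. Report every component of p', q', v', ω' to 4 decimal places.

α = I⁻¹(τ − ω×Iω) = (-0.4725, 2.9067, -2.8960)
ω + α·dt = (-0.4189, 0.7163, -1.4158)
Hamilton product q⊗(0,ω) = (0.9500000, 0.6328428, -0.6242642, 0.7192391)
q + ½dt·q⊗(0,ω), renormalized = (-0.6878, 0.0127, -0.5123, 0.5142)
new position p' = (-2.5440, 1.3320, 2.3720)
new velocity v' = (-1.1170, -1.7220, -0.6630)

p' = (-2.5440, 1.3320, 2.3720)
q' = (-0.6878, 0.0127, -0.5123, 0.5142)
v' = (-1.1170, -1.7220, -0.6630)
ω' = (-0.4189, 0.7163, -1.4158)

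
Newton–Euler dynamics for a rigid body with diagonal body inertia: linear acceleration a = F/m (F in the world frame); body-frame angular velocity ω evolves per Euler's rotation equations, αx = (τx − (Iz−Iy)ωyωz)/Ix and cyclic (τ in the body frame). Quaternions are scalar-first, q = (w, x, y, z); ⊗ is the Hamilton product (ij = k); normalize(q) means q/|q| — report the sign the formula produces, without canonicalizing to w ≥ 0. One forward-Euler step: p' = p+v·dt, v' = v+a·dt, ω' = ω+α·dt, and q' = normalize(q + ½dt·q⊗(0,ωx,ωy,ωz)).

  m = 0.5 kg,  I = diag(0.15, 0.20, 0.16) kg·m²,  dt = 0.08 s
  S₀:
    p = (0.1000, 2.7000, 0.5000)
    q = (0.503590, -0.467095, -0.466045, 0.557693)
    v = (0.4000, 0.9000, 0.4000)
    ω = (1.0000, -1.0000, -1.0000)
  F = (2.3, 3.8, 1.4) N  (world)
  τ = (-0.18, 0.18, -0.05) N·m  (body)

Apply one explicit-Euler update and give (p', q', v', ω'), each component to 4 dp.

a = (4.6000, 7.6000, 2.8000)
p' = p + v·dt = (0.1320, 2.7720, 0.5320)
new velocity v' = (0.7680, 1.5080, 0.6240)
angular accel α = (-0.9333, 0.8500, 0.0000)
ω' = ω + α·dt = (0.9253, -0.9320, -1.0000)
Hamilton product q⊗(0,ω) = (0.5587430, 1.5273280, -0.4129920, 0.4295500)
q' = normalize(q + ½dt·q⊗(0,ω)) = (0.5247, -0.4050, -0.4814, 0.5735)

p' = (0.1320, 2.7720, 0.5320)
q' = (0.5247, -0.4050, -0.4814, 0.5735)
v' = (0.7680, 1.5080, 0.6240)
ω' = (0.9253, -0.9320, -1.0000)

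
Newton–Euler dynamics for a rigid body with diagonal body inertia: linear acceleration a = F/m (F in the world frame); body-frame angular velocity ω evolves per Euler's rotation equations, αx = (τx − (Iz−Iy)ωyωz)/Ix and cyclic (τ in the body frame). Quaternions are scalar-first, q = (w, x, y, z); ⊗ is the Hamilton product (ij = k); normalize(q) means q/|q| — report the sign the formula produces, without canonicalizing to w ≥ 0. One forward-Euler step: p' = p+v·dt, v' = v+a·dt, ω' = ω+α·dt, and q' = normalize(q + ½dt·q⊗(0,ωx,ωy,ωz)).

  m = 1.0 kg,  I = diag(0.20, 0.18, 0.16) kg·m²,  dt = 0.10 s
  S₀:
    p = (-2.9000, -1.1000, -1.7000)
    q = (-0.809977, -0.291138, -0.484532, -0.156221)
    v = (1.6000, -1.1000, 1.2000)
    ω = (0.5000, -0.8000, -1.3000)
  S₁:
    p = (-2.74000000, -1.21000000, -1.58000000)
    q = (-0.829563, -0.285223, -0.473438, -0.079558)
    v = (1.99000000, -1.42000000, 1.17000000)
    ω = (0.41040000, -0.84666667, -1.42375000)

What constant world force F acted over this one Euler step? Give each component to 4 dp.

F = (3.9000, -3.2000, -0.3000)

velocity change Δv = (0.39000000, -0.32000000, -0.03000000)
applied force F = (3.9000, -3.2000, -0.3000)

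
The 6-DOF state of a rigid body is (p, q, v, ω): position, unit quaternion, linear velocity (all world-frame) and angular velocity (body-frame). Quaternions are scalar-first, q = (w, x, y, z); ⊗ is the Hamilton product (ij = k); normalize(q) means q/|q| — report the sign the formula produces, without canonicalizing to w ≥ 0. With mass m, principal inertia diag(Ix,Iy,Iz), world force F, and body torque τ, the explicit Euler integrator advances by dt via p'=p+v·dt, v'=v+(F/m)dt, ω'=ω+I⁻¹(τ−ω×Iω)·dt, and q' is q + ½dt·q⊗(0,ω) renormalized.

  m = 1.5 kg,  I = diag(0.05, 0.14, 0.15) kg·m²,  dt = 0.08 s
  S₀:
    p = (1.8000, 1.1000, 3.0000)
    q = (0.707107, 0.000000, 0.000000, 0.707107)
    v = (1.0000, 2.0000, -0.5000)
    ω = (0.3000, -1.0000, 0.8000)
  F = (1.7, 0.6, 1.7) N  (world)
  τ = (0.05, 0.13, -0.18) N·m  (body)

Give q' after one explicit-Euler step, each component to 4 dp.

Hamilton product q⊗(0,ω) = (-0.5656856, 0.9192391, -0.4949749, 0.5656856)
q' = normalize(q + ½dt·q⊗(0,ω)) = (0.6835, 0.0367, -0.0198, 0.7287)

q' = (0.6835, 0.0367, -0.0198, 0.7287)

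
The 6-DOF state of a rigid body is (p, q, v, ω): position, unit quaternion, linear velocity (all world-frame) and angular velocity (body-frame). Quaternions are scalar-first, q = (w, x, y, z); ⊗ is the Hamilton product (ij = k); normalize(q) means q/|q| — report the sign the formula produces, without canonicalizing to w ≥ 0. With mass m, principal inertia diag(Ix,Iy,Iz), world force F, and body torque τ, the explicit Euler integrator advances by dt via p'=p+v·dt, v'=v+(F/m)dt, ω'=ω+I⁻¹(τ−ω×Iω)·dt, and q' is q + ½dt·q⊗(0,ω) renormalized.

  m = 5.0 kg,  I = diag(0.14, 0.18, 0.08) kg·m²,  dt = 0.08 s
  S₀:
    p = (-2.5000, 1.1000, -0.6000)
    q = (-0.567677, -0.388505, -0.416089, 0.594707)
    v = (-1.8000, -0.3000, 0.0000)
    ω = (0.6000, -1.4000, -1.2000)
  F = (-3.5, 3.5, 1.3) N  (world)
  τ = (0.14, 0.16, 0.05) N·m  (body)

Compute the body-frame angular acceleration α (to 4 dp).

α = (2.2000, 1.1289, 1.0450)

precession coupling ω×(Iω) = (-0.1680, -0.0432, -0.0336)
α = I⁻¹(τ − ω×Iω) = (2.2000, 1.1289, 1.0450)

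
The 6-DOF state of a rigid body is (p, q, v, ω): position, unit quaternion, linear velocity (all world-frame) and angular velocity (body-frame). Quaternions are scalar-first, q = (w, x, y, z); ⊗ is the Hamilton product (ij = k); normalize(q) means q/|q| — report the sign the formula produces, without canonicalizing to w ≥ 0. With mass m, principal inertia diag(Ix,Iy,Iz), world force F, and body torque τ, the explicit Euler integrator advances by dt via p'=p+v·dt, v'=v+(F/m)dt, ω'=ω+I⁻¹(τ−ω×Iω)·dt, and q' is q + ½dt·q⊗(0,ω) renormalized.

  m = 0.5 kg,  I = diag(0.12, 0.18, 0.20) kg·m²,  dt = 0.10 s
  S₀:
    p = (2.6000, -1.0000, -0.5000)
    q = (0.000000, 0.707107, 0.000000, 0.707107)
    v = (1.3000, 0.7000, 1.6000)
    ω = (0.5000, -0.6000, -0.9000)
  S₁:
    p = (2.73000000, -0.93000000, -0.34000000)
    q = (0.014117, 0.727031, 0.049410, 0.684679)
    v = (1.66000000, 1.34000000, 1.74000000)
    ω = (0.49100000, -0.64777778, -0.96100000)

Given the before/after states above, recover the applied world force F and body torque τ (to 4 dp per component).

ω₁ − ω₀ = (-0.00900000, -0.04777778, -0.06100000)
τ = I·(Δω/dt) + ω₀×(Iω₀) = (0.0000, -0.0500, -0.1400)
Δv = v₁−v₀ = (0.36000000, 0.64000000, 0.14000000)
m·(v₁−v₀)/dt = (1.8000, 3.2000, 0.7000)

F = (1.8000, 3.2000, 0.7000)
τ = (0.0000, -0.0500, -0.1400)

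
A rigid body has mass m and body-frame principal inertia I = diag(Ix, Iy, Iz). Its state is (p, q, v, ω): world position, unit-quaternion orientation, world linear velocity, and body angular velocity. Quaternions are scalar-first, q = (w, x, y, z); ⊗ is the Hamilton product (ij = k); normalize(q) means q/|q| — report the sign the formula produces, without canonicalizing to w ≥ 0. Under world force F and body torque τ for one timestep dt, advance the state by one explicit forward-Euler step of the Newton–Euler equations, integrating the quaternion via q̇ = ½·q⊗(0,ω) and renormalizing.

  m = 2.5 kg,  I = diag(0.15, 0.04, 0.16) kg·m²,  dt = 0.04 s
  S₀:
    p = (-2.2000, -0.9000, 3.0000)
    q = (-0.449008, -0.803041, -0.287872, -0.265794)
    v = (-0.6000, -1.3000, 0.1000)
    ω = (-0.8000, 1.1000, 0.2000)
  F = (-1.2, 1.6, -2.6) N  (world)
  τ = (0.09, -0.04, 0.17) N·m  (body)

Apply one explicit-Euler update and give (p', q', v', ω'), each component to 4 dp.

p' = (-2.2240, -0.9520, 3.0040)
q' = (-0.4543, -0.7909, -0.2902, -0.2898)
v' = (-0.6192, -1.2744, 0.0584)
ω' = (-0.7830, 1.0584, 0.2183)

α = I⁻¹(τ − ω×Iω) = (0.4240, -1.0400, 0.4575)
new body rate ω' = (-0.7830, 1.0584, 0.2183)
Hamilton product q⊗(0,ω) = (-0.2726148, 0.5940054, -0.1206654, -1.2034443)
updated quaternion q' = (-0.4543, -0.7909, -0.2902, -0.2898)
p' = p + v·dt = (-2.2240, -0.9520, 3.0040)
v + (F/m)dt = (-0.6192, -1.2744, 0.0584)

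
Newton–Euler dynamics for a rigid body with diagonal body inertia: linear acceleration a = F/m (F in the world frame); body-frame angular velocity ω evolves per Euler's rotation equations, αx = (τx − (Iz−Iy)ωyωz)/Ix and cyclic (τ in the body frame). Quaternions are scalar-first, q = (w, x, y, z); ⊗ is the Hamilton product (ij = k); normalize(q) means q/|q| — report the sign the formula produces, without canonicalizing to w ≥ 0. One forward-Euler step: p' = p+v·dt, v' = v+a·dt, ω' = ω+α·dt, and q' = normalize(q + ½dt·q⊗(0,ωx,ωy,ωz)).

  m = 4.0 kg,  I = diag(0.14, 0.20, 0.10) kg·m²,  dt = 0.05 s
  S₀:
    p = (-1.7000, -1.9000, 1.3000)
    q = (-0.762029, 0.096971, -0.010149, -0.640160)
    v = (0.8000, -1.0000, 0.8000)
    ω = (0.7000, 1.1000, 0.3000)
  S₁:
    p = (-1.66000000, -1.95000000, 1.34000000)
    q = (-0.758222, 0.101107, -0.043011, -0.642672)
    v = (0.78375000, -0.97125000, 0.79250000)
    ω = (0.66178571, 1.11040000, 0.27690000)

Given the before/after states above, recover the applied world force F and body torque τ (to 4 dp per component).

ω₁ − ω₀ = (-0.03821429, 0.01040000, -0.02310000)
applied torque τ = (-0.1400, 0.0500, 0.0000)
velocity change Δv = (-0.01625000, 0.02875000, -0.00750000)
applied force F = (-1.3000, 2.3000, -0.6000)

F = (-1.3000, 2.3000, -0.6000)
τ = (-0.1400, 0.0500, 0.0000)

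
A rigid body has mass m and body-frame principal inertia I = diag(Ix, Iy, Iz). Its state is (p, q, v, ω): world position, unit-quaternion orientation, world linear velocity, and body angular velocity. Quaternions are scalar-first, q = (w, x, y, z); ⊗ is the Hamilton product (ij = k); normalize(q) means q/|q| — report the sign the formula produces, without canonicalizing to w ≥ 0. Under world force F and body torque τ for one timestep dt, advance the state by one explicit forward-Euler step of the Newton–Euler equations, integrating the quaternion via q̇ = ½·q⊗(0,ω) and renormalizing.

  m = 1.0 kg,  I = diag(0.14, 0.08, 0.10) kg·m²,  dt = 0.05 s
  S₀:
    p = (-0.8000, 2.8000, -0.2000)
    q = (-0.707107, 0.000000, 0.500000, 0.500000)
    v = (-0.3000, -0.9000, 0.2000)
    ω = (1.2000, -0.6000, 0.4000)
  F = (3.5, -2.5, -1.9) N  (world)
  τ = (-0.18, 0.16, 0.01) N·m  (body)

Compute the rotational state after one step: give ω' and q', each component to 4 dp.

gyro term ω×Iω = (-0.0048, 0.0192, 0.0432)
angular accel α = (-1.2514, 1.7600, -0.3320)
new body rate ω' = (1.1374, -0.5120, 0.3834)
Hamilton product q⊗(0,ω) = (0.1000000, -0.3485284, 1.0242642, -0.8828428)
updated quaternion q' = (-0.7042, -0.0087, 0.5253, 0.4776)

ω' = (1.1374, -0.5120, 0.3834)
q' = (-0.7042, -0.0087, 0.5253, 0.4776)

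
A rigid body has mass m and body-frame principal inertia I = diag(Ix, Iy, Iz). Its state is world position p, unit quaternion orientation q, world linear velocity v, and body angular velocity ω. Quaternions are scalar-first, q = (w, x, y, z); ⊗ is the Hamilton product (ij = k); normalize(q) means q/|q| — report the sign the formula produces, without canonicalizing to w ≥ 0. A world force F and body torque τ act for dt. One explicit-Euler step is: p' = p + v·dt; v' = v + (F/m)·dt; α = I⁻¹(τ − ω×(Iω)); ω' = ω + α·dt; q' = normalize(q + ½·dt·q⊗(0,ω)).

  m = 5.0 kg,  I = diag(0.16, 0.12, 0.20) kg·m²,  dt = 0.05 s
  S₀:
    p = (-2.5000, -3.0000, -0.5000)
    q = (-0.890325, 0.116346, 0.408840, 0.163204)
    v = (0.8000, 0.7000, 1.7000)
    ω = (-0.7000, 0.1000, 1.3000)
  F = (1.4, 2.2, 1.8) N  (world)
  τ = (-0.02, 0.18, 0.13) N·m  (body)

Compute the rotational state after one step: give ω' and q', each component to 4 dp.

ω×(Iω) gyroscopic = (0.0104, 0.0364, 0.0028)
α = I⁻¹(τ − ω×Iω) = (-0.1900, 1.1967, 0.6360)
ω' = ω + α·dt = (-0.7095, 0.1598, 1.3318)
2q̇ = q⊗(0,ω) = (-0.1716070, 1.1383991, -0.3545251, -0.8595999)
updated quaternion q' = (-0.8940, 0.1447, 0.3997, 0.1416)

ω' = (-0.7095, 0.1598, 1.3318)
q' = (-0.8940, 0.1447, 0.3997, 0.1416)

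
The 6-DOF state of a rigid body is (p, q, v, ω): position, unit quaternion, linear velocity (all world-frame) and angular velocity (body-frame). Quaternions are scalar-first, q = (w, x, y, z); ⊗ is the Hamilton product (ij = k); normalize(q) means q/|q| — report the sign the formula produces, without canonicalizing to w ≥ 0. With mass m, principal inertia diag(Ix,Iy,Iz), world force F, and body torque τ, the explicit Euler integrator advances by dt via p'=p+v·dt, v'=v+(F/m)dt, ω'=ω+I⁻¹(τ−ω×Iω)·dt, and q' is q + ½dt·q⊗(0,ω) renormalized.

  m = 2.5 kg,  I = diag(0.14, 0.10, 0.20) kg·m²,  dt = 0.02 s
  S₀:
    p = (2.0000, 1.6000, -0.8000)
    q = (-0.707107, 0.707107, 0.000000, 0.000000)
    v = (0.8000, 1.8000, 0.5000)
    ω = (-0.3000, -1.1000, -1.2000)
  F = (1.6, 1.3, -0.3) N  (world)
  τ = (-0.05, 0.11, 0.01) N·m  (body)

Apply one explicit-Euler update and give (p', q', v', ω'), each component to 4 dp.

p' = (2.0160, 1.6360, -0.7900)
q' = (-0.7049, 0.7091, 0.0163, 0.0007)
v' = (0.8128, 1.8104, 0.4976)
ω' = (-0.3260, -1.0737, -1.1977)

precession coupling ω×(Iω) = (0.1320, -0.0216, -0.0132)
(τ − ω×Iω)/I = (-1.3000, 1.3160, 0.1160)
ω + α·dt = (-0.3260, -1.0737, -1.1977)
q⊗(0,ω) = (0.2121321, 0.2121321, 1.6263461, 0.0707107)
q + ½dt·q⊗(0,ω), renormalized = (-0.7049, 0.7091, 0.0163, 0.0007)
a = F/m = (0.6400, 0.5200, -0.1200)
p' = p + v·dt = (2.0160, 1.6360, -0.7900)
new velocity v' = (0.8128, 1.8104, 0.4976)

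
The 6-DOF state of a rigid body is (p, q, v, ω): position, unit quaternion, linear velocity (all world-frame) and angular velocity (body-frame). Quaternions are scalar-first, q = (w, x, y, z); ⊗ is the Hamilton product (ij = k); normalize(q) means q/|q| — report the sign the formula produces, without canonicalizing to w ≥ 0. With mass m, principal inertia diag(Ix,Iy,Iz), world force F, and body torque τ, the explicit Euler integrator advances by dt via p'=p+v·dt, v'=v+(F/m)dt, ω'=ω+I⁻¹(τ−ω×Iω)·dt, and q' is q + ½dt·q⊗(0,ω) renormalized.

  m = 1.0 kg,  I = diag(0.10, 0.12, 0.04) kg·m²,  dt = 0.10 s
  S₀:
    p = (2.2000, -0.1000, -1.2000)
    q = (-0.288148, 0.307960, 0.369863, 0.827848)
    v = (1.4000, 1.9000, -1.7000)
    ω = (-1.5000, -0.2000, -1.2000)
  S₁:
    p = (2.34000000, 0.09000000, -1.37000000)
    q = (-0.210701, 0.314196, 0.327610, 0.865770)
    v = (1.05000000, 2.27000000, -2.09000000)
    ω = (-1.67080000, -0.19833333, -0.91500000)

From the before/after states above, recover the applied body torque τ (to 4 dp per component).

τ = (-0.1900, 0.1100, 0.1200)

Δω = ω₁−ω₀ = (-0.17080000, 0.00166667, 0.28500000)
I·α + gyro = (-0.1900, 0.1100, 0.1200)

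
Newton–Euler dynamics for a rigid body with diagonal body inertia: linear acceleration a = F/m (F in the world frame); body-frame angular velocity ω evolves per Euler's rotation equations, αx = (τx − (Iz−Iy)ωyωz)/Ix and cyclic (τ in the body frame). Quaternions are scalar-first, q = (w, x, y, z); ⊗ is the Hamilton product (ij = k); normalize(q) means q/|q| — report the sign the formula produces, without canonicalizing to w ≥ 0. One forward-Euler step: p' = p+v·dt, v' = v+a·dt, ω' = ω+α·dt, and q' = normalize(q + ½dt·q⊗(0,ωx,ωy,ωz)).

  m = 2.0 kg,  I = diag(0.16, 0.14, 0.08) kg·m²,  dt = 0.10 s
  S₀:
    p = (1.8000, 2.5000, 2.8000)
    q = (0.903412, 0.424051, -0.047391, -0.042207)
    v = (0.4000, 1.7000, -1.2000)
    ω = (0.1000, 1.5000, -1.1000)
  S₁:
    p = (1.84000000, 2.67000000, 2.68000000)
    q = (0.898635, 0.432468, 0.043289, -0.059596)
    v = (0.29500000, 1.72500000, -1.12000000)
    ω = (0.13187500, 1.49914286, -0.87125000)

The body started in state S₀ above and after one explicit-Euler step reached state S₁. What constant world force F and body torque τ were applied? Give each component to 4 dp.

Δω = ω₁−ω₀ = (0.03187500, -0.00085714, 0.22875000)
precession coupling = (0.0990, -0.0088, -0.0030)
τ = I·(Δω/dt) + ω₀×(Iω₀) = (0.1500, -0.0100, 0.1800)
v₁ − v₀ = (-0.10500000, 0.02500000, 0.08000000)
F = m·Δv/dt = (-2.1000, 0.5000, 1.6000)

F = (-2.1000, 0.5000, 1.6000)
τ = (0.1500, -0.0100, 0.1800)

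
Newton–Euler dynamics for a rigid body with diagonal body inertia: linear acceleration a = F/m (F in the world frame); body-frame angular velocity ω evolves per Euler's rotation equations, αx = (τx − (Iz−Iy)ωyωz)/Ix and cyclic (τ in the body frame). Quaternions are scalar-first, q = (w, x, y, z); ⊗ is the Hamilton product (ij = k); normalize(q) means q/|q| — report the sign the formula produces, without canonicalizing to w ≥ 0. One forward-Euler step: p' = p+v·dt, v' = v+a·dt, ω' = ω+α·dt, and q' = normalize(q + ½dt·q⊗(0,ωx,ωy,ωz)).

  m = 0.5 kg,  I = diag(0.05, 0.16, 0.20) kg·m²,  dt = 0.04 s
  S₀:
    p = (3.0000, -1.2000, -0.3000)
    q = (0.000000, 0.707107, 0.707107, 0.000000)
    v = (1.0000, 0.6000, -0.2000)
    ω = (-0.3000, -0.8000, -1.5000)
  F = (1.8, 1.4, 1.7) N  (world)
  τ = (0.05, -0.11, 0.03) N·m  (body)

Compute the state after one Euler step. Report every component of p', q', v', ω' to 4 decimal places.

p' = (3.0400, -1.1760, -0.3080)
q' = (0.0155, 0.6855, 0.7279, -0.0071)
v' = (1.1440, 0.7120, -0.0640)
ω' = (-0.2984, -0.8106, -1.4993)

α = I⁻¹(τ − ω×Iω) = (0.0400, -0.2656, 0.0180)
ω + α·dt = (-0.2984, -0.8106, -1.4993)
q⊗(0,ω) = (0.7778177, -1.0606605, 1.0606605, -0.3535535)
q + ½dt·q⊗(0,ω), renormalized = (0.0155, 0.6855, 0.7279, -0.0071)
p' = p + v·dt = (3.0400, -1.1760, -0.3080)
v' = v + a·dt = (1.1440, 0.7120, -0.0640)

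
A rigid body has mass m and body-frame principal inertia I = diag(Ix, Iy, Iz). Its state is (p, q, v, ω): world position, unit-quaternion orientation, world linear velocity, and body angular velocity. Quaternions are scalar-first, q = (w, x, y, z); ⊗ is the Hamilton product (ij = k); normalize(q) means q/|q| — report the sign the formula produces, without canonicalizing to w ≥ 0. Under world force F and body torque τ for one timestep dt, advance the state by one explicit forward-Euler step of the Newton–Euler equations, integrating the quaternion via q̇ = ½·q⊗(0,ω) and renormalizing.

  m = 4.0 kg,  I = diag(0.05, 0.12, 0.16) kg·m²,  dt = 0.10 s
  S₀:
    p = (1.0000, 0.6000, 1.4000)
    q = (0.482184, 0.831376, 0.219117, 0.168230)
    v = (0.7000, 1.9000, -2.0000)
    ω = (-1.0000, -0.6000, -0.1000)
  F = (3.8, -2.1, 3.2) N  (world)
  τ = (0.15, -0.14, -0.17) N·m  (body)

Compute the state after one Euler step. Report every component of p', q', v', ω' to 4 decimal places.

p' = (1.0700, 0.7900, 1.2000)
q' = (0.5303, 0.8098, 0.2001, 0.1516)
v' = (0.7950, 1.8475, -1.9200)
ω' = (-0.7048, -0.7075, -0.2325)

linear accel F/m = (0.9500, -0.5250, 0.8000)
p' = p + v·dt = (1.0700, 0.7900, 1.2000)
new velocity v' = (0.7950, 1.8475, -1.9200)
α = I⁻¹(τ − ω×Iω) = (2.9520, -1.0750, -1.3250)
ω' = ω + α·dt = (-0.7048, -0.7075, -0.2325)
2q̇ = q⊗(0,ω) = (0.9796692, -0.4031577, -0.3744028, -0.3279270)
q' = normalize(q + ½dt·q⊗(0,ω)) = (0.5303, 0.8098, 0.2001, 0.1516)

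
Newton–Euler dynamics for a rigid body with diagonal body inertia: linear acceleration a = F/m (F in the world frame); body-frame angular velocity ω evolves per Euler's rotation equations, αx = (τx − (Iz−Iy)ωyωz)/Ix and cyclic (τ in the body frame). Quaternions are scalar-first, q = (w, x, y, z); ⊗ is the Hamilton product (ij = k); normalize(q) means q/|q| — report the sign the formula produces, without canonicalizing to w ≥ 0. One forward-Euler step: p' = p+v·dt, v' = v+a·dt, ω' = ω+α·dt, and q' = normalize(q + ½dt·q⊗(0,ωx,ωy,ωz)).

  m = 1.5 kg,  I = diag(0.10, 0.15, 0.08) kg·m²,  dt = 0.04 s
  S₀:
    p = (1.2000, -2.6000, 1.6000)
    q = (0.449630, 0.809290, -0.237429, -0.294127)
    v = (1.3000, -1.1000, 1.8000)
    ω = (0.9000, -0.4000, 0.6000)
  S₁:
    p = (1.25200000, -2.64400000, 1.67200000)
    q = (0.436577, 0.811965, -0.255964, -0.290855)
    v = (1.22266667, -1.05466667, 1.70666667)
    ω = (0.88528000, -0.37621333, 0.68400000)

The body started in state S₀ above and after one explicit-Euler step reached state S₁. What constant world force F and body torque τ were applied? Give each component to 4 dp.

F = (-2.9000, 1.7000, -3.5000)
τ = (-0.0200, 0.1000, 0.1500)

velocity change Δv = (-0.07733333, 0.04533333, -0.09333333)
F = m·Δv/dt = (-2.9000, 1.7000, -3.5000)
rate change Δω = (-0.01472000, 0.02378667, 0.08400000)
I·α + gyro = (-0.0200, 0.1000, 0.1500)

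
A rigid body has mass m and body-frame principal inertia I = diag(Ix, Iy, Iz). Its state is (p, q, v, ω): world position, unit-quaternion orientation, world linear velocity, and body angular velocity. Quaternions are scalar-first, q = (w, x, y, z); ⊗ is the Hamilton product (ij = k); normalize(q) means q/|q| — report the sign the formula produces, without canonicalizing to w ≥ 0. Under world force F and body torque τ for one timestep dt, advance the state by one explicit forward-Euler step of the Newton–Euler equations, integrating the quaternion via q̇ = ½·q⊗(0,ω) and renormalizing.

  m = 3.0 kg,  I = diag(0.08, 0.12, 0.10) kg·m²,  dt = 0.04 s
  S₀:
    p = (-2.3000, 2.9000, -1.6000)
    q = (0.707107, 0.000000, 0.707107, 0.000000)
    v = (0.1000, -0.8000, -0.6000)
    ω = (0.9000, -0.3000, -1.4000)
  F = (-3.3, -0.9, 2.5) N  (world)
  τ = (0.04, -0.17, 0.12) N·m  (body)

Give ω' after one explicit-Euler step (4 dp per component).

ω' = (0.9242, -0.3651, -1.3477)

precession coupling ω×(Iω) = (-0.0084, 0.0252, -0.0108)
angular accel α = (0.6050, -1.6267, 1.3080)
ω' = ω + α·dt = (0.9242, -0.3651, -1.3477)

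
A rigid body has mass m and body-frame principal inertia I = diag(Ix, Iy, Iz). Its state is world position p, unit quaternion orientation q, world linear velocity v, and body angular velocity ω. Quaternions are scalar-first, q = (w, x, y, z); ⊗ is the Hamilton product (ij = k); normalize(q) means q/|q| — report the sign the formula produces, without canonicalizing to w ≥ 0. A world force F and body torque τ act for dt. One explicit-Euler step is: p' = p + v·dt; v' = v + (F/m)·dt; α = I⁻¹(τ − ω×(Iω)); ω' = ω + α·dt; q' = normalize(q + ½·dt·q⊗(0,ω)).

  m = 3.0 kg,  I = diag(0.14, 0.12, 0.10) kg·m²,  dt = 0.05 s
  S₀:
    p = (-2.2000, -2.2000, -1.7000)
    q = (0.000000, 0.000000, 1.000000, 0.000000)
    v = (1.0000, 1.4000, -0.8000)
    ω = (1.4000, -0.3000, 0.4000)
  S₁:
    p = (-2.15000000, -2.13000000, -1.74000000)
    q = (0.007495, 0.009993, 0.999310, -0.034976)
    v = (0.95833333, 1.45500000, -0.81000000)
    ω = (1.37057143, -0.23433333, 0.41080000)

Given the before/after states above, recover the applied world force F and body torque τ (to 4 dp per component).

Δω = ω₁−ω₀ = (-0.02942857, 0.06566667, 0.01080000)
precession coupling = (0.0024, 0.0224, 0.0084)
I·α + gyro = (-0.0800, 0.1800, 0.0300)
v₁ − v₀ = (-0.04166667, 0.05500000, -0.01000000)
applied force F = (-2.5000, 3.3000, -0.6000)

F = (-2.5000, 3.3000, -0.6000)
τ = (-0.0800, 0.1800, 0.0300)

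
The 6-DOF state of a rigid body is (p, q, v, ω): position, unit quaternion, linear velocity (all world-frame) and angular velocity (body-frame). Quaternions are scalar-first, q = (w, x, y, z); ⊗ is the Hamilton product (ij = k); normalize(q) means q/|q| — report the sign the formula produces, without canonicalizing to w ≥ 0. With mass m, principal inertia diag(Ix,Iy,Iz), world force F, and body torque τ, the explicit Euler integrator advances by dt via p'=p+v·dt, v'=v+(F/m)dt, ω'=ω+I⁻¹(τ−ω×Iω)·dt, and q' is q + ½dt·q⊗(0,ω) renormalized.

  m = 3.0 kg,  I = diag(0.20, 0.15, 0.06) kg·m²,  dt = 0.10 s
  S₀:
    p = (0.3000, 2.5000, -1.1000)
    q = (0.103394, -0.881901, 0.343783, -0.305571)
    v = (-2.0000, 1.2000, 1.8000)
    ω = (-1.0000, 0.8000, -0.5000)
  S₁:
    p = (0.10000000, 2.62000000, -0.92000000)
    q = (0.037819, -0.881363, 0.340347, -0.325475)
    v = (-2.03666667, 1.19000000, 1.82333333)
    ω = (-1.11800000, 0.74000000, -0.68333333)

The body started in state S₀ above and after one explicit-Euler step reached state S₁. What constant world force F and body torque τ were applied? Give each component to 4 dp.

F = (-1.1000, -0.3000, 0.7000)
τ = (-0.2000, -0.0200, -0.0700)

velocity change Δv = (-0.03666667, -0.01000000, 0.02333333)
m·(v₁−v₀)/dt = (-1.1000, -0.3000, 0.7000)
ω₁ − ω₀ = (-0.11800000, -0.06000000, -0.18333333)
precession coupling = (0.0360, 0.0700, 0.0400)
I·α + gyro = (-0.2000, -0.0200, -0.0700)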